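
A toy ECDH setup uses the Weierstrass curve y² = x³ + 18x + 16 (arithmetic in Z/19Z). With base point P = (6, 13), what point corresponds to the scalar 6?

(11, 14)

Double-and-add on 6 = (110)₂. Start with P = (6, 13) for the leading 1-bit.
double: tangent at (6, 13): λ = (3·6² + 18)/(2·13) ≡ 12/7. 7⁻¹ ≡ 11 (mod 19), so λ ≡ 12·11 ≡ 18.
  x = λ² - 6 - 6 = 324 - 12 ≡ 8; y = λ·(6 - 8) - 13 ≡ 8. → (8, 8)
add P: (8, 8) + (6, 13). λ = (13 - 8)/(6 - 8) ≡ 5/17 mod 19. 17⁻¹ ≡ 9 (mod 19), so λ ≡ 7.
  x = λ² - 8 - 6 = 49 - 14 ≡ 16; y = λ·(8 - 16) - 8 ≡ 12. → (16, 12)
double: tangent at (16, 12): λ = (3·16² + 18)/(2·12) ≡ 7/5. 5⁻¹ ≡ 4 (mod 19) since 5·4 = 20 ≡ 1, so λ ≡ 7·4 ≡ 9.
  x = λ² - 16 - 16 = 81 - 32 ≡ 11; y = λ·(16 - 11) - 12 ≡ 14. → (11, 14)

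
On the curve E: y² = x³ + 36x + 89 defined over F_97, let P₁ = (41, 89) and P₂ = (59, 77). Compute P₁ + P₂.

(19, 58)

(41, 89) + (59, 77). λ = (77 - 89)/(59 - 41) ≡ 85/18 mod 97. 18⁻¹ ≡ 27 (mod 97), so λ ≡ 64.
  x = λ² - 41 - 59 = 4096 - 100 ≡ 19; y = λ·(41 - 19) - 89 ≡ 58. → (19, 58)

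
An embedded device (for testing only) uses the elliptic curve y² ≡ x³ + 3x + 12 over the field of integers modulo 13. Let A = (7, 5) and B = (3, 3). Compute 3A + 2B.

(4, 6)

First 3A:
Repeated addition: build up to 3A.
2A: tangent at (7, 5): λ = (3·7² + 3)/(2·5) ≡ 7/10. 10⁻¹ ≡ 4 (mod 13), so λ ≡ 7·4 ≡ 2.
  x = λ² - 7 - 7 = 4 - 14 ≡ 3; y = λ·(7 - 3) - 5 ≡ 3. → (3, 3)
3A: (3, 3) + (7, 5). λ = (5 - 3)/(7 - 3) ≡ 2/4 mod 13. 4⁻¹ ≡ 10 (mod 13), so λ ≡ 7.
  x = λ² - 3 - 7 = 49 - 10 ≡ 0; y = λ·(3 - 0) - 3 ≡ 5. → (0, 5)
3A = (0, 5).
Next 2B:
Repeated addition: build up to 2B.
2B: tangent at (3, 3): λ = (3·3² + 3)/(2·3) ≡ 4/6. 6⁻¹ ≡ 11 (mod 13), so λ ≡ 4·11 ≡ 5.
  x = λ² - 3 - 3 = 25 - 6 ≡ 6; y = λ·(3 - 6) - 3 ≡ 8. → (6, 8)
2B = (6, 8).
Finally 3A + 2B:
(0, 5) + (6, 8). λ = (8 - 5)/(6 - 0) ≡ 3/6 mod 13. 6⁻¹ ≡ 11 (mod 13) since 6·11 = 66 ≡ 1, so λ ≡ 7.
  x = λ² - 0 - 6 = 49 - 6 ≡ 4; y = λ·(0 - 4) - 5 ≡ 6. → (4, 6)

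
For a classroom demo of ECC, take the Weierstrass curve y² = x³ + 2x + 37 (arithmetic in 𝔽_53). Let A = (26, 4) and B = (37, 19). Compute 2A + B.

(26, 49)

First 2A:
Repeated addition: build up to 2A.
2A: tangent at (26, 4): λ = (3·26² + 2)/(2·4) ≡ 16/8. 8⁻¹ ≡ 20 (mod 53) since 8·20 = 160 ≡ 1, so λ ≡ 16·20 ≡ 2.
  x = λ² - 26 - 26 = 4 - 52 ≡ 5; y = λ·(26 - 5) - 4 ≡ 38. → (5, 38)
2A = (5, 38).
Finally 2A + B:
(5, 38) + (37, 19). λ = (19 - 38)/(37 - 5) ≡ 34/32 mod 53. 32⁻¹ ≡ 5 (mod 53), so λ ≡ 11.
  x = λ² - 5 - 37 = 121 - 42 ≡ 26; y = λ·(5 - 26) - 38 ≡ 49. → (26, 49)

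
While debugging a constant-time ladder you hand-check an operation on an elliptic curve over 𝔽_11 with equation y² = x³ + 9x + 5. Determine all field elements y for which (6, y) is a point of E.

x³ + 9x + 5 = 275 ≡ 0 (mod 11).
Only y = 0 satisfies y² ≡ 0.

0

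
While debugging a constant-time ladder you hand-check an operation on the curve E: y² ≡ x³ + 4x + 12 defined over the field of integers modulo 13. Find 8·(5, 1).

Write Q = (5, 1).
Repeated addition: build up to 8Q.
2Q: tangent at (5, 1): λ = (3·5² + 4)/(2·1) ≡ 1/2. 2⁻¹ ≡ 7 (mod 13), so λ ≡ 1·7 ≡ 7.
  x = λ² - 5 - 5 = 49 - 10 ≡ 0; y = λ·(5 - 0) - 1 ≡ 8. → (0, 8)
3Q: (0, 8) + (5, 1). λ = (1 - 8)/(5 - 0) ≡ 6/5 mod 13. 5⁻¹ ≡ 8 (mod 13) since 5·8 = 40 ≡ 1, so λ ≡ 9.
  x = λ² - 0 - 5 = 81 - 5 ≡ 11; y = λ·(0 - 11) - 8 ≡ 10. → (11, 10)
4Q: (11, 10) + (5, 1). λ = (1 - 10)/(5 - 11) ≡ 4/7 mod 13. 7⁻¹ ≡ 2 (mod 13) since 7·2 = 14 ≡ 1, so λ ≡ 8.
  x = λ² - 11 - 5 = 64 - 16 ≡ 9; y = λ·(11 - 9) - 10 ≡ 6. → (9, 6)
5Q: (9, 6) + (5, 1). λ = (1 - 6)/(5 - 9) ≡ 8/9 mod 13. 9⁻¹ ≡ 3 (mod 13) since 9·3 = 27 ≡ 1, so λ ≡ 11.
  x = λ² - 9 - 5 = 121 - 14 ≡ 3; y = λ·(9 - 3) - 6 ≡ 8. → (3, 8)
6Q: (3, 8) + (5, 1). λ = (1 - 8)/(5 - 3) ≡ 6/2 mod 13. 2⁻¹ ≡ 7 (mod 13) since 2·7 = 14 ≡ 1, so λ ≡ 3.
  x = λ² - 3 - 5 = 9 - 8 ≡ 1; y = λ·(3 - 1) - 8 ≡ 11. → (1, 11)
7Q: (1, 11) + (5, 1). λ = (1 - 11)/(5 - 1) ≡ 3/4 mod 13. 4⁻¹ ≡ 10 (mod 13), so λ ≡ 4.
  x = λ² - 1 - 5 = 16 - 6 ≡ 10; y = λ·(1 - 10) - 11 ≡ 5. → (10, 5)
8Q: (10, 5) + (5, 1). λ = (1 - 5)/(5 - 10) ≡ 9/8 mod 13. 8⁻¹ ≡ 5 (mod 13), so λ ≡ 6.
  x = λ² - 10 - 5 = 36 - 15 ≡ 8; y = λ·(10 - 8) - 5 ≡ 7. → (8, 7)

(8, 7)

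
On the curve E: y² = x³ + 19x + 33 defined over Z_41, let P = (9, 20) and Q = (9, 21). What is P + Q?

The two points share x = 9 and their y-coordinates satisfy 20 + 21 ≡ 0 (mod 41), so they are inverses. Their sum is O.

O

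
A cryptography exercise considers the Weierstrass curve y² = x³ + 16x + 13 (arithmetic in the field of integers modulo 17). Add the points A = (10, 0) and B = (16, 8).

(6, 11)

(10, 0) + (16, 8). λ = (8 - 0)/(16 - 10) ≡ 8/6 mod 17. 6⁻¹ ≡ 3 (mod 17), so λ ≡ 7.
  x = λ² - 10 - 16 = 49 - 26 ≡ 6; y = λ·(10 - 6) - 0 ≡ 11. → (6, 11)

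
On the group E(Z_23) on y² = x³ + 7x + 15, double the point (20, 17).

tangent at (20, 17): λ = (3·20² + 7)/(2·17) ≡ 11/11. 11⁻¹ ≡ 21 (mod 23), so λ ≡ 11·21 ≡ 1.
  x = λ² - 20 - 20 = 1 - 40 ≡ 7; y = λ·(20 - 7) - 17 ≡ 19. → (7, 19)

(7, 19)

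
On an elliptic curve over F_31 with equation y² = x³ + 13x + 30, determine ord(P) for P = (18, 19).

5

2P: tangent at (18, 19): λ = (3·18² + 13)/(2·19) ≡ 24/7. 7⁻¹ ≡ 9 (mod 31), so λ ≡ 24·9 ≡ 30.
  x = λ² - 18 - 18 = 900 - 36 ≡ 27; y = λ·(18 - 27) - 19 ≡ 21. → (27, 21)
3P: (27, 21) + (18, 19). λ = (19 - 21)/(18 - 27) ≡ 29/22 mod 31. 22⁻¹ ≡ 24 (mod 31) since 22·24 = 528 ≡ 1, so λ ≡ 14.
  x = λ² - 27 - 18 = 196 - 45 ≡ 27; y = λ·(27 - 27) - 21 ≡ 10. → (27, 10)
4P: (27, 10) + (18, 19). λ = (19 - 10)/(18 - 27) ≡ 9/22 mod 31. 22⁻¹ ≡ 24 (mod 31) since 22·24 = 528 ≡ 1, so λ ≡ 30.
  x = λ² - 27 - 18 = 900 - 45 ≡ 18; y = λ·(27 - 18) - 10 ≡ 12. → (18, 12)
5P: (18, 12) + (18, 19): same x and y₁ ≡ -y₂, so the sum is O.
5P = O, so the order is 5.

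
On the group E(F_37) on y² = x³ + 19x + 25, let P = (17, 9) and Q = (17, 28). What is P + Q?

The two points share x = 17 and their y-coordinates satisfy 9 + 28 ≡ 0 (mod 37), so they are inverses. Their sum is O.

O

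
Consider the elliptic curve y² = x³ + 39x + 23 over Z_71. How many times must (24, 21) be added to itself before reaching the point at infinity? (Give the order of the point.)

2P: tangent at (24, 21): λ = (3·24² + 39)/(2·21) ≡ 63/42. 42⁻¹ ≡ 22 (mod 71), so λ ≡ 63·22 ≡ 37.
  x = λ² - 24 - 24 = 1369 - 48 ≡ 43; y = λ·(24 - 43) - 21 ≡ 57. → (43, 57)
3P: (43, 57) + (24, 21). λ = (21 - 57)/(24 - 43) ≡ 35/52 mod 71. 52⁻¹ ≡ 56 (mod 71) since 52·56 = 2912 ≡ 1, so λ ≡ 43.
  x = λ² - 43 - 24 = 1849 - 67 ≡ 7; y = λ·(43 - 7) - 57 ≡ 0. → (7, 0)
4P: (7, 0) + (24, 21). λ = (21 - 0)/(24 - 7) ≡ 21/17 mod 71. 17⁻¹ ≡ 46 (mod 71), so λ ≡ 43.
  x = λ² - 7 - 24 = 1849 - 31 ≡ 43; y = λ·(7 - 43) - 0 ≡ 14. → (43, 14)
5P: (43, 14) + (24, 21). λ = (21 - 14)/(24 - 43) ≡ 7/52 mod 71. 52⁻¹ ≡ 56 (mod 71), so λ ≡ 37.
  x = λ² - 43 - 24 = 1369 - 67 ≡ 24; y = λ·(43 - 24) - 14 ≡ 50. → (24, 50)
6P: (24, 50) + (24, 21): same x and y₁ ≡ -y₂, so the sum is the point at infinity.
6P = the point at infinity, so the order is 6.

6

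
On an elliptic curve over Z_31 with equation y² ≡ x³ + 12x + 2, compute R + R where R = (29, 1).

tangent at (29, 1): λ = (3·29² + 12)/(2·1) ≡ 24/2. 2⁻¹ ≡ 16 (mod 31), so λ ≡ 24·16 ≡ 12.
  x = λ² - 29 - 29 = 144 - 58 ≡ 24; y = λ·(29 - 24) - 1 ≡ 28. → (24, 28)

(24, 28)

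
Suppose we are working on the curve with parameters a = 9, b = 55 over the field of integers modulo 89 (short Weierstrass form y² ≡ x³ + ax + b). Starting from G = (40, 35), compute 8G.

Double-and-add on 8 = (1000)₂. Start with G = (40, 35) for the leading 1-bit.
double: tangent at (40, 35): λ = (3·40² + 9)/(2·35) ≡ 3/70. 70⁻¹ ≡ 14 (mod 89) since 70·14 = 980 ≡ 1, so λ ≡ 3·14 ≡ 42.
  x = λ² - 40 - 40 = 1764 - 80 ≡ 82; y = λ·(40 - 82) - 35 ≡ 70. → (82, 70)
double: tangent at (82, 70): λ = (3·82² + 9)/(2·70) ≡ 67/51. 51⁻¹ ≡ 7 (mod 89) since 51·7 = 357 ≡ 1, so λ ≡ 67·7 ≡ 24.
  x = λ² - 82 - 82 = 576 - 164 ≡ 56; y = λ·(82 - 56) - 70 ≡ 20. → (56, 20)
double: tangent at (56, 20): λ = (3·56² + 9)/(2·20) ≡ 72/40. 40⁻¹ ≡ 69 (mod 89) since 40·69 = 2760 ≡ 1, so λ ≡ 72·69 ≡ 73.
  x = λ² - 56 - 56 = 5329 - 112 ≡ 55; y = λ·(56 - 55) - 20 ≡ 53. → (55, 53)

(55, 53)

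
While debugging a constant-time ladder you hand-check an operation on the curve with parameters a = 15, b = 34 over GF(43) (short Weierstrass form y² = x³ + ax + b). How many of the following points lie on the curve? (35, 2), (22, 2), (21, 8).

3

(35, 2): 2² ≡ 4, rhs ≡ 4 → on.
(22, 2): 2² ≡ 4, rhs ≡ 4 → on.
(21, 8): 8² ≡ 21, rhs ≡ 21 → on.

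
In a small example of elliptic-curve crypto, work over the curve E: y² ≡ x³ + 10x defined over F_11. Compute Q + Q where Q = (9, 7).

(4, 4)

tangent at (9, 7): λ = (3·9² + 10)/(2·7) ≡ 0/3. 3⁻¹ ≡ 4 (mod 11) since 3·4 = 12 ≡ 1, so λ ≡ 0·4 ≡ 0.
  x = λ² - 9 - 9 = 0 - 18 ≡ 4; y = λ·(9 - 4) - 7 ≡ 4. → (4, 4)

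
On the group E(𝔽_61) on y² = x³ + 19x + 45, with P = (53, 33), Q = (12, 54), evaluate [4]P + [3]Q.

(15, 17)

First 4P:
Repeated addition: build up to 4P.
2P: tangent at (53, 33): λ = (3·53² + 19)/(2·33) ≡ 28/5. 5⁻¹ ≡ 49 (mod 61), so λ ≡ 28·49 ≡ 30.
  x = λ² - 53 - 53 = 900 - 106 ≡ 1; y = λ·(53 - 1) - 33 ≡ 2. → (1, 2)
3P: (1, 2) + (53, 33). λ = (33 - 2)/(53 - 1) ≡ 31/52 mod 61. 52⁻¹ ≡ 27 (mod 61) since 52·27 = 1404 ≡ 1, so λ ≡ 44.
  x = λ² - 1 - 53 = 1936 - 54 ≡ 52; y = λ·(1 - 52) - 2 ≡ 11. → (52, 11)
4P: (52, 11) + (53, 33). λ = (33 - 11)/(53 - 52) ≡ 22/1 mod 61. 1⁻¹ ≡ 1 (mod 61) since 1·1 = 1 ≡ 1, so λ ≡ 22.
  x = λ² - 52 - 53 = 484 - 105 ≡ 13; y = λ·(52 - 13) - 11 ≡ 54. → (13, 54)
4P = (13, 54).
Next 3Q:
Repeated addition: build up to 3Q.
2Q: tangent at (12, 54): λ = (3·12² + 19)/(2·54) ≡ 24/47. 47⁻¹ ≡ 13 (mod 61), so λ ≡ 24·13 ≡ 7.
  x = λ² - 12 - 12 = 49 - 24 ≡ 25; y = λ·(12 - 25) - 54 ≡ 38. → (25, 38)
3Q: (25, 38) + (12, 54). λ = (54 - 38)/(12 - 25) ≡ 16/48 mod 61. 48⁻¹ ≡ 14 (mod 61), so λ ≡ 41.
  x = λ² - 25 - 12 = 1681 - 37 ≡ 58; y = λ·(25 - 58) - 38 ≡ 12. → (58, 12)
3Q = (58, 12).
Finally 4P + 3Q:
(13, 54) + (58, 12). λ = (12 - 54)/(58 - 13) ≡ 19/45 mod 61. 45⁻¹ ≡ 19 (mod 61), so λ ≡ 56.
  x = λ² - 13 - 58 = 3136 - 71 ≡ 15; y = λ·(13 - 15) - 54 ≡ 17. → (15, 17)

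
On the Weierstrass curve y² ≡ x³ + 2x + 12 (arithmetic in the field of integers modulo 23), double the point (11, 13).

tangent at (11, 13): λ = (3·11² + 2)/(2·13) ≡ 20/3. 3⁻¹ ≡ 8 (mod 23) since 3·8 = 24 ≡ 1, so λ ≡ 20·8 ≡ 22.
  x = λ² - 11 - 11 = 484 - 22 ≡ 2; y = λ·(11 - 2) - 13 ≡ 1. → (2, 1)

(2, 1)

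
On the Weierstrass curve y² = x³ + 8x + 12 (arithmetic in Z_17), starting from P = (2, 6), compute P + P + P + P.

O

Double-and-add on 4 = (100)₂. Start with P = (2, 6) for the leading 1-bit.
double: tangent at (2, 6): λ = (3·2² + 8)/(2·6) ≡ 3/12. 12⁻¹ ≡ 10 (mod 17) since 12·10 = 120 ≡ 1, so λ ≡ 3·10 ≡ 13.
  x = λ² - 2 - 2 = 169 - 4 ≡ 12; y = λ·(2 - 12) - 6 ≡ 0. → (12, 0)
double: (12, 0) + (12, 0): same x and y₁ ≡ -y₂, so the sum is ∞.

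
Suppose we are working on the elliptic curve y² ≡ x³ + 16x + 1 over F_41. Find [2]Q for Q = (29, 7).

(23, 21)

tangent at (29, 7): λ = (3·29² + 16)/(2·7) ≡ 38/14. 14⁻¹ ≡ 3 (mod 41) since 14·3 = 42 ≡ 1, so λ ≡ 38·3 ≡ 32.
  x = λ² - 29 - 29 = 1024 - 58 ≡ 23; y = λ·(29 - 23) - 7 ≡ 21. → (23, 21)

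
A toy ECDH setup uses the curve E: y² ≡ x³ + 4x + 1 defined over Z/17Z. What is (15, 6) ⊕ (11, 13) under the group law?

(10, 15)

(15, 6) + (11, 13). λ = (13 - 6)/(11 - 15) ≡ 7/13 mod 17. 13⁻¹ ≡ 4 (mod 17), so λ ≡ 11.
  x = λ² - 15 - 11 = 121 - 26 ≡ 10; y = λ·(15 - 10) - 6 ≡ 15. → (10, 15)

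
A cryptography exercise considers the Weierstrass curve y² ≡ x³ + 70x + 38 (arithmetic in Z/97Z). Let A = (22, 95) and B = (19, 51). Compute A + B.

(22, 95) + (19, 51). λ = (51 - 95)/(19 - 22) ≡ 53/94 mod 97. 94⁻¹ ≡ 32 (mod 97), so λ ≡ 47.
  x = λ² - 22 - 19 = 2209 - 41 ≡ 34; y = λ·(22 - 34) - 95 ≡ 20. → (34, 20)

(34, 20)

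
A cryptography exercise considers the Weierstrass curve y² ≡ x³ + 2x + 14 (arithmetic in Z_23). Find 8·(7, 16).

Write P = (7, 16).
Double-and-add on 8 = (1000)₂. Start with P = (7, 16) for the leading 1-bit.
double: tangent at (7, 16): λ = (3·7² + 2)/(2·16) ≡ 11/9. 9⁻¹ ≡ 18 (mod 23) since 9·18 = 162 ≡ 1, so λ ≡ 11·18 ≡ 14.
  x = λ² - 7 - 7 = 196 - 14 ≡ 21; y = λ·(7 - 21) - 16 ≡ 18. → (21, 18)
double: tangent at (21, 18): λ = (3·21² + 2)/(2·18) ≡ 14/13. 13⁻¹ ≡ 16 (mod 23) since 13·16 = 208 ≡ 1, so λ ≡ 14·16 ≡ 17.
  x = λ² - 21 - 21 = 289 - 42 ≡ 17; y = λ·(21 - 17) - 18 ≡ 4. → (17, 4)
double: tangent at (17, 4): λ = (3·17² + 2)/(2·4) ≡ 18/8. 8⁻¹ ≡ 3 (mod 23), so λ ≡ 18·3 ≡ 8.
  x = λ² - 17 - 17 = 64 - 34 ≡ 7; y = λ·(17 - 7) - 4 ≡ 7. → (7, 7)

(7, 7)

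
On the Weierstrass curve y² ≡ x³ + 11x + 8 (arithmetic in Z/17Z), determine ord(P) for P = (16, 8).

12

2P: tangent at (16, 8): λ = (3·16² + 11)/(2·8) ≡ 14/16. 16⁻¹ ≡ 16 (mod 17), so λ ≡ 14·16 ≡ 3.
  x = λ² - 16 - 16 = 9 - 32 ≡ 11; y = λ·(16 - 11) - 8 ≡ 7. → (11, 7)
3P: (11, 7) + (16, 8). λ = (8 - 7)/(16 - 11) ≡ 1/5 mod 17. 5⁻¹ ≡ 7 (mod 17) since 5·7 = 35 ≡ 1, so λ ≡ 7.
  x = λ² - 11 - 16 = 49 - 27 ≡ 5; y = λ·(11 - 5) - 7 ≡ 1. → (5, 1)
4P: (5, 1) + (16, 8). λ = (8 - 1)/(16 - 5) ≡ 7/11 mod 17. 11⁻¹ ≡ 14 (mod 17), so λ ≡ 13.
  x = λ² - 5 - 16 = 169 - 21 ≡ 12; y = λ·(5 - 12) - 1 ≡ 10. → (12, 10)
5P: (12, 10) + (16, 8). λ = (8 - 10)/(16 - 12) ≡ 15/4 mod 17. 4⁻¹ ≡ 13 (mod 17) since 4·13 = 52 ≡ 1, so λ ≡ 8.
  x = λ² - 12 - 16 = 64 - 28 ≡ 2; y = λ·(12 - 2) - 10 ≡ 2. → (2, 2)
6P: (2, 2) + (16, 8). λ = (8 - 2)/(16 - 2) ≡ 6/14 mod 17. 14⁻¹ ≡ 11 (mod 17), so λ ≡ 15.
  x = λ² - 2 - 16 = 225 - 18 ≡ 3; y = λ·(2 - 3) - 2 ≡ 0. → (3, 0)
7P: (3, 0) + (16, 8). λ = (8 - 0)/(16 - 3) ≡ 8/13 mod 17. 13⁻¹ ≡ 4 (mod 17) since 13·4 = 52 ≡ 1, so λ ≡ 15.
  x = λ² - 3 - 16 = 225 - 19 ≡ 2; y = λ·(3 - 2) - 0 ≡ 15. → (2, 15)
8P: (2, 15) + (16, 8). λ = (8 - 15)/(16 - 2) ≡ 10/14 mod 17. 14⁻¹ ≡ 11 (mod 17), so λ ≡ 8.
  x = λ² - 2 - 16 = 64 - 18 ≡ 12; y = λ·(2 - 12) - 15 ≡ 7. → (12, 7)
9P: (12, 7) + (16, 8). λ = (8 - 7)/(16 - 12) ≡ 1/4 mod 17. 4⁻¹ ≡ 13 (mod 17), so λ ≡ 13.
  x = λ² - 12 - 16 = 169 - 28 ≡ 5; y = λ·(12 - 5) - 7 ≡ 16. → (5, 16)
10P: (5, 16) + (16, 8). λ = (8 - 16)/(16 - 5) ≡ 9/11 mod 17. 11⁻¹ ≡ 14 (mod 17) since 11·14 = 154 ≡ 1, so λ ≡ 7.
  x = λ² - 5 - 16 = 49 - 21 ≡ 11; y = λ·(5 - 11) - 16 ≡ 10. → (11, 10)
11P: (11, 10) + (16, 8). λ = (8 - 10)/(16 - 11) ≡ 15/5 mod 17. 5⁻¹ ≡ 7 (mod 17), so λ ≡ 3.
  x = λ² - 11 - 16 = 9 - 27 ≡ 16; y = λ·(11 - 16) - 10 ≡ 9. → (16, 9)
12P: (16, 9) + (16, 8): same x and y₁ ≡ -y₂, so the sum is 𝒪.
12P = 𝒪, so the order is 12.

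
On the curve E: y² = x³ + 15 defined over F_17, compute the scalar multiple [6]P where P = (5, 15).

Repeated addition: build up to 6P.
2P: tangent at (5, 15): λ = (3·5² + 0)/(2·15) ≡ 7/13. 13⁻¹ ≡ 4 (mod 17) since 13·4 = 52 ≡ 1, so λ ≡ 7·4 ≡ 11.
  x = λ² - 5 - 5 = 121 - 10 ≡ 9; y = λ·(5 - 9) - 15 ≡ 9. → (9, 9)
3P: (9, 9) + (5, 15). λ = (15 - 9)/(5 - 9) ≡ 6/13 mod 17. 13⁻¹ ≡ 4 (mod 17), so λ ≡ 7.
  x = λ² - 9 - 5 = 49 - 14 ≡ 1; y = λ·(9 - 1) - 9 ≡ 13. → (1, 13)
4P: (1, 13) + (5, 15). λ = (15 - 13)/(5 - 1) ≡ 2/4 mod 17. 4⁻¹ ≡ 13 (mod 17) since 4·13 = 52 ≡ 1, so λ ≡ 9.
  x = λ² - 1 - 5 = 81 - 6 ≡ 7; y = λ·(1 - 7) - 13 ≡ 1. → (7, 1)
5P: (7, 1) + (5, 15). λ = (15 - 1)/(5 - 7) ≡ 14/15 mod 17. 15⁻¹ ≡ 8 (mod 17) since 15·8 = 120 ≡ 1, so λ ≡ 10.
  x = λ² - 7 - 5 = 100 - 12 ≡ 3; y = λ·(7 - 3) - 1 ≡ 5. → (3, 5)
6P: (3, 5) + (5, 15). λ = (15 - 5)/(5 - 3) ≡ 10/2 mod 17. 2⁻¹ ≡ 9 (mod 17), so λ ≡ 5.
  x = λ² - 3 - 5 = 25 - 8 ≡ 0; y = λ·(3 - 0) - 5 ≡ 10. → (0, 10)

(0, 10)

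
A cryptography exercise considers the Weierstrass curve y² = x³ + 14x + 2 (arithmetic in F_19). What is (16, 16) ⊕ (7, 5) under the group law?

(16, 16) + (7, 5). λ = (5 - 16)/(7 - 16) ≡ 8/10 mod 19. 10⁻¹ ≡ 2 (mod 19) since 10·2 = 20 ≡ 1, so λ ≡ 16.
  x = λ² - 16 - 7 = 256 - 23 ≡ 5; y = λ·(16 - 5) - 16 ≡ 8. → (5, 8)

(5, 8)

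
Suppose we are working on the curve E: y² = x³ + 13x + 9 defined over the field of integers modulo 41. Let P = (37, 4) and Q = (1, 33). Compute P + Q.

(37, 4) + (1, 33). λ = (33 - 4)/(1 - 37) ≡ 29/5 mod 41. 5⁻¹ ≡ 33 (mod 41), so λ ≡ 14.
  x = λ² - 37 - 1 = 196 - 38 ≡ 35; y = λ·(37 - 35) - 4 ≡ 24. → (35, 24)

(35, 24)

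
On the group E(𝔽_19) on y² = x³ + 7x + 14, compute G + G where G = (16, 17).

tangent at (16, 17): λ = (3·16² + 7)/(2·17) ≡ 15/15. 15⁻¹ ≡ 14 (mod 19) since 15·14 = 210 ≡ 1, so λ ≡ 15·14 ≡ 1.
  x = λ² - 16 - 16 = 1 - 32 ≡ 7; y = λ·(16 - 7) - 17 ≡ 11. → (7, 11)

(7, 11)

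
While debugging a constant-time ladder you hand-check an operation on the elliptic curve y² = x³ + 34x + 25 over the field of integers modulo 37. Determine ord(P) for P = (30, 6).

6

2P: tangent at (30, 6): λ = (3·30² + 34)/(2·6) ≡ 33/12. 12⁻¹ ≡ 34 (mod 37), so λ ≡ 33·34 ≡ 12.
  x = λ² - 30 - 30 = 144 - 60 ≡ 10; y = λ·(30 - 10) - 6 ≡ 12. → (10, 12)
3P: (10, 12) + (30, 6). λ = (6 - 12)/(30 - 10) ≡ 31/20 mod 37. 20⁻¹ ≡ 13 (mod 37) since 20·13 = 260 ≡ 1, so λ ≡ 33.
  x = λ² - 10 - 30 = 1089 - 40 ≡ 13; y = λ·(10 - 13) - 12 ≡ 0. → (13, 0)
4P: (13, 0) + (30, 6). λ = (6 - 0)/(30 - 13) ≡ 6/17 mod 37. 17⁻¹ ≡ 24 (mod 37), so λ ≡ 33.
  x = λ² - 13 - 30 = 1089 - 43 ≡ 10; y = λ·(13 - 10) - 0 ≡ 25. → (10, 25)
5P: (10, 25) + (30, 6). λ = (6 - 25)/(30 - 10) ≡ 18/20 mod 37. 20⁻¹ ≡ 13 (mod 37), so λ ≡ 12.
  x = λ² - 10 - 30 = 144 - 40 ≡ 30; y = λ·(10 - 30) - 25 ≡ 31. → (30, 31)
6P: (30, 31) + (30, 6): same x and y₁ ≡ -y₂, so the sum is O.
6P = O, so the order is 6.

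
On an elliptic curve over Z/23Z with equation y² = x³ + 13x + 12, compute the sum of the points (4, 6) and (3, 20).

(4, 6) + (3, 20). λ = (20 - 6)/(3 - 4) ≡ 14/22 mod 23. 22⁻¹ ≡ 22 (mod 23) since 22·22 = 484 ≡ 1, so λ ≡ 9.
  x = λ² - 4 - 3 = 81 - 7 ≡ 5; y = λ·(4 - 5) - 6 ≡ 8. → (5, 8)

(5, 8)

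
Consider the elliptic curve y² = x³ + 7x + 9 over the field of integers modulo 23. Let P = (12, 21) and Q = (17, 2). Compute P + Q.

(2, 10)

(12, 21) + (17, 2). λ = (2 - 21)/(17 - 12) ≡ 4/5 mod 23. 5⁻¹ ≡ 14 (mod 23), so λ ≡ 10.
  x = λ² - 12 - 17 = 100 - 29 ≡ 2; y = λ·(12 - 2) - 21 ≡ 10. → (2, 10)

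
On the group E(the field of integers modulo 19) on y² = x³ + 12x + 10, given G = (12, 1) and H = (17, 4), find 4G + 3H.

First 4G:
Double-and-add on 4 = (100)₂. Start with G = (12, 1) for the leading 1-bit.
double: tangent at (12, 1): λ = (3·12² + 12)/(2·1) ≡ 7/2. 2⁻¹ ≡ 10 (mod 19), so λ ≡ 7·10 ≡ 13.
  x = λ² - 12 - 12 = 169 - 24 ≡ 12; y = λ·(12 - 12) - 1 ≡ 18. → (12, 18)
double: tangent at (12, 18): λ = (3·12² + 12)/(2·18) ≡ 7/17. 17⁻¹ ≡ 9 (mod 19) since 17·9 = 153 ≡ 1, so λ ≡ 7·9 ≡ 6.
  x = λ² - 12 - 12 = 36 - 24 ≡ 12; y = λ·(12 - 12) - 18 ≡ 1. → (12, 1)
4G = (12, 1).
Next 3H:
Repeated addition: build up to 3H.
2H: tangent at (17, 4): λ = (3·17² + 12)/(2·4) ≡ 5/8. 8⁻¹ ≡ 12 (mod 19), so λ ≡ 5·12 ≡ 3.
  x = λ² - 17 - 17 = 9 - 34 ≡ 13; y = λ·(17 - 13) - 4 ≡ 8. → (13, 8)
3H: (13, 8) + (17, 4). λ = (4 - 8)/(17 - 13) ≡ 15/4 mod 19. 4⁻¹ ≡ 5 (mod 19), so λ ≡ 18.
  x = λ² - 13 - 17 = 324 - 30 ≡ 9; y = λ·(13 - 9) - 8 ≡ 7. → (9, 7)
3H = (9, 7).
Finally 4G + 3H:
(12, 1) + (9, 7). λ = (7 - 1)/(9 - 12) ≡ 6/16 mod 19. 16⁻¹ ≡ 6 (mod 19), so λ ≡ 17.
  x = λ² - 12 - 9 = 289 - 21 ≡ 2; y = λ·(12 - 2) - 1 ≡ 17. → (2, 17)

(2, 17)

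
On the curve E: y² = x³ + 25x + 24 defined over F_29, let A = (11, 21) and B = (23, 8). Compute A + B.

(0, 13)

(11, 21) + (23, 8). λ = (8 - 21)/(23 - 11) ≡ 16/12 mod 29. 12⁻¹ ≡ 17 (mod 29), so λ ≡ 11.
  x = λ² - 11 - 23 = 121 - 34 ≡ 0; y = λ·(11 - 0) - 21 ≡ 13. → (0, 13)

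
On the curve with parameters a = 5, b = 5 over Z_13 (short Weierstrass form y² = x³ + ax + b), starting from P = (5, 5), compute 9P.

(9, 8)

Repeated addition: build up to 9P.
2P: tangent at (5, 5): λ = (3·5² + 5)/(2·5) ≡ 2/10. 10⁻¹ ≡ 4 (mod 13) since 10·4 = 40 ≡ 1, so λ ≡ 2·4 ≡ 8.
  x = λ² - 5 - 5 = 64 - 10 ≡ 2; y = λ·(5 - 2) - 5 ≡ 6. → (2, 6)
3P: (2, 6) + (5, 5). λ = (5 - 6)/(5 - 2) ≡ 12/3 mod 13. 3⁻¹ ≡ 9 (mod 13) since 3·9 = 27 ≡ 1, so λ ≡ 4.
  x = λ² - 2 - 5 = 16 - 7 ≡ 9; y = λ·(2 - 9) - 6 ≡ 5. → (9, 5)
4P: (9, 5) + (5, 5). λ = (5 - 5)/(5 - 9) ≡ 0/9 mod 13. 9⁻¹ ≡ 3 (mod 13) since 9·3 = 27 ≡ 1, so λ ≡ 0.
  x = λ² - 9 - 5 = 0 - 14 ≡ 12; y = λ·(9 - 12) - 5 ≡ 8. → (12, 8)
5P: (12, 8) + (5, 5). λ = (5 - 8)/(5 - 12) ≡ 10/6 mod 13. 6⁻¹ ≡ 11 (mod 13) since 6·11 = 66 ≡ 1, so λ ≡ 6.
  x = λ² - 12 - 5 = 36 - 17 ≡ 6; y = λ·(12 - 6) - 8 ≡ 2. → (6, 2)
6P: (6, 2) + (5, 5). λ = (5 - 2)/(5 - 6) ≡ 3/12 mod 13. 12⁻¹ ≡ 12 (mod 13), so λ ≡ 10.
  x = λ² - 6 - 5 = 100 - 11 ≡ 11; y = λ·(6 - 11) - 2 ≡ 0. → (11, 0)
7P: (11, 0) + (5, 5). λ = (5 - 0)/(5 - 11) ≡ 5/7 mod 13. 7⁻¹ ≡ 2 (mod 13) since 7·2 = 14 ≡ 1, so λ ≡ 10.
  x = λ² - 11 - 5 = 100 - 16 ≡ 6; y = λ·(11 - 6) - 0 ≡ 11. → (6, 11)
8P: (6, 11) + (5, 5). λ = (5 - 11)/(5 - 6) ≡ 7/12 mod 13. 12⁻¹ ≡ 12 (mod 13), so λ ≡ 6.
  x = λ² - 6 - 5 = 36 - 11 ≡ 12; y = λ·(6 - 12) - 11 ≡ 5. → (12, 5)
9P: (12, 5) + (5, 5). λ = (5 - 5)/(5 - 12) ≡ 0/6 mod 13. 6⁻¹ ≡ 11 (mod 13), so λ ≡ 0.
  x = λ² - 12 - 5 = 0 - 17 ≡ 9; y = λ·(12 - 9) - 5 ≡ 8. → (9, 8)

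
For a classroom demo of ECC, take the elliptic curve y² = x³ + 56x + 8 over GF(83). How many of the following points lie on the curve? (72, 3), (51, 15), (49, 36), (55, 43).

2

(72, 3): 3² ≡ 9, rhs ≡ 53 → off.
(51, 15): 15² ≡ 59, rhs ≡ 59 → on.
(49, 36): 36² ≡ 51, rhs ≡ 51 → on.
(55, 43): 43² ≡ 23, rhs ≡ 60 → off.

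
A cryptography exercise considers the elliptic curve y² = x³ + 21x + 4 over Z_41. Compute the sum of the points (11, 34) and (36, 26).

(11, 34) + (36, 26). λ = (26 - 34)/(36 - 11) ≡ 33/25 mod 41. 25⁻¹ ≡ 23 (mod 41), so λ ≡ 21.
  x = λ² - 11 - 36 = 441 - 47 ≡ 25; y = λ·(11 - 25) - 34 ≡ 0. → (25, 0)

(25, 0)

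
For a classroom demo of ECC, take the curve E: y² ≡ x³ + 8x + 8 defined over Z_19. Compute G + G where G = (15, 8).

(6, 14)

tangent at (15, 8): λ = (3·15² + 8)/(2·8) ≡ 18/16. 16⁻¹ ≡ 6 (mod 19), so λ ≡ 18·6 ≡ 13.
  x = λ² - 15 - 15 = 169 - 30 ≡ 6; y = λ·(15 - 6) - 8 ≡ 14. → (6, 14)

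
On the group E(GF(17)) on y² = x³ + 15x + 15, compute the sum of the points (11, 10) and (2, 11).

(11, 10) + (2, 11). λ = (11 - 10)/(2 - 11) ≡ 1/8 mod 17. 8⁻¹ ≡ 15 (mod 17), so λ ≡ 15.
  x = λ² - 11 - 2 = 225 - 13 ≡ 8; y = λ·(11 - 8) - 10 ≡ 1. → (8, 1)

(8, 1)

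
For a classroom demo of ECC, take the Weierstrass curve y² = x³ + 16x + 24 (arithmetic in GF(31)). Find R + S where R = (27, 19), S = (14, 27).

(30, 21)

(27, 19) + (14, 27). λ = (27 - 19)/(14 - 27) ≡ 8/18 mod 31. 18⁻¹ ≡ 19 (mod 31) since 18·19 = 342 ≡ 1, so λ ≡ 28.
  x = λ² - 27 - 14 = 784 - 41 ≡ 30; y = λ·(27 - 30) - 19 ≡ 21. → (30, 21)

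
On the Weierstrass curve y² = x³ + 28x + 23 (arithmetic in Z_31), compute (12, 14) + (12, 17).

O

The two points share x = 12 and their y-coordinates satisfy 14 + 17 ≡ 0 (mod 31), so they are inverses. Their sum is O.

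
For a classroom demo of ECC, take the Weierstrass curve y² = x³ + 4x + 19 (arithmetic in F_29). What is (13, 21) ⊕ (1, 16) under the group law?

(19, 20)

(13, 21) + (1, 16). λ = (16 - 21)/(1 - 13) ≡ 24/17 mod 29. 17⁻¹ ≡ 12 (mod 29), so λ ≡ 27.
  x = λ² - 13 - 1 = 729 - 14 ≡ 19; y = λ·(13 - 19) - 21 ≡ 20. → (19, 20)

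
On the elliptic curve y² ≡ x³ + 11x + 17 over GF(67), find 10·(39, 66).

Write P = (39, 66).
Double-and-add on 10 = (1010)₂. Start with P = (39, 66) for the leading 1-bit.
double: tangent at (39, 66): λ = (3·39² + 11)/(2·66) ≡ 18/65. 65⁻¹ ≡ 33 (mod 67), so λ ≡ 18·33 ≡ 58.
  x = λ² - 39 - 39 = 3364 - 78 ≡ 3; y = λ·(39 - 3) - 66 ≡ 12. → (3, 12)
double: tangent at (3, 12): λ = (3·3² + 11)/(2·12) ≡ 38/24. 24⁻¹ ≡ 14 (mod 67), so λ ≡ 38·14 ≡ 63.
  x = λ² - 3 - 3 = 3969 - 6 ≡ 10; y = λ·(3 - 10) - 12 ≡ 16. → (10, 16)
add P: (10, 16) + (39, 66). λ = (66 - 16)/(39 - 10) ≡ 50/29 mod 67. 29⁻¹ ≡ 37 (mod 67) since 29·37 = 1073 ≡ 1, so λ ≡ 41.
  x = λ² - 10 - 39 = 1681 - 49 ≡ 24; y = λ·(10 - 24) - 16 ≡ 13. → (24, 13)
double: tangent at (24, 13): λ = (3·24² + 11)/(2·13) ≡ 64/26. 26⁻¹ ≡ 49 (mod 67) since 26·49 = 1274 ≡ 1, so λ ≡ 64·49 ≡ 54.
  x = λ² - 24 - 24 = 2916 - 48 ≡ 54; y = λ·(24 - 54) - 13 ≡ 42. → (54, 42)

(54, 42)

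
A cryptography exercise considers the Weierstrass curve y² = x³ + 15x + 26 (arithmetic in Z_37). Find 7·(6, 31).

Write Q = (6, 31).
Double-and-add on 7 = (111)₂. Start with Q = (6, 31) for the leading 1-bit.
double: tangent at (6, 31): λ = (3·6² + 15)/(2·31) ≡ 12/25. 25⁻¹ ≡ 3 (mod 37) since 25·3 = 75 ≡ 1, so λ ≡ 12·3 ≡ 36.
  x = λ² - 6 - 6 = 1296 - 12 ≡ 26; y = λ·(6 - 26) - 31 ≡ 26. → (26, 26)
add Q: (26, 26) + (6, 31). λ = (31 - 26)/(6 - 26) ≡ 5/17 mod 37. 17⁻¹ ≡ 24 (mod 37) since 17·24 = 408 ≡ 1, so λ ≡ 9.
  x = λ² - 26 - 6 = 81 - 32 ≡ 12; y = λ·(26 - 12) - 26 ≡ 26. → (12, 26)
double: tangent at (12, 26): λ = (3·12² + 15)/(2·26) ≡ 3/15. 15⁻¹ ≡ 5 (mod 37) since 15·5 = 75 ≡ 1, so λ ≡ 3·5 ≡ 15.
  x = λ² - 12 - 12 = 225 - 24 ≡ 16; y = λ·(12 - 16) - 26 ≡ 25. → (16, 25)
add Q: (16, 25) + (6, 31). λ = (31 - 25)/(6 - 16) ≡ 6/27 mod 37. 27⁻¹ ≡ 11 (mod 37), so λ ≡ 29.
  x = λ² - 16 - 6 = 841 - 22 ≡ 5; y = λ·(16 - 5) - 25 ≡ 35. → (5, 35)

(5, 35)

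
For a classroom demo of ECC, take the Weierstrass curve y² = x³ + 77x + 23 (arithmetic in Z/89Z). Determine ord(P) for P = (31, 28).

3

2P: tangent at (31, 28): λ = (3·31² + 77)/(2·28) ≡ 23/56. 56⁻¹ ≡ 62 (mod 89), so λ ≡ 23·62 ≡ 2.
  x = λ² - 31 - 31 = 4 - 62 ≡ 31; y = λ·(31 - 31) - 28 ≡ 61. → (31, 61)
3P: (31, 61) + (31, 28): same x and y₁ ≡ -y₂, so the sum is ∞.
3P = ∞, so the order is 3.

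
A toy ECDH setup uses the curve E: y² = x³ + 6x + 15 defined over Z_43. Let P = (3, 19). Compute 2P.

tangent at (3, 19): λ = (3·3² + 6)/(2·19) ≡ 33/38. 38⁻¹ ≡ 17 (mod 43) since 38·17 = 646 ≡ 1, so λ ≡ 33·17 ≡ 2.
  x = λ² - 3 - 3 = 4 - 6 ≡ 41; y = λ·(3 - 41) - 19 ≡ 34. → (41, 34)

(41, 34)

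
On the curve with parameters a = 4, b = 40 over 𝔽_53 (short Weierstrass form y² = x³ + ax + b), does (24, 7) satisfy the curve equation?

y² = 7² ≡ 49; x³ + 4x + 40 = 13960 ≡ 21 (mod 53). 49 ≠ 21.

no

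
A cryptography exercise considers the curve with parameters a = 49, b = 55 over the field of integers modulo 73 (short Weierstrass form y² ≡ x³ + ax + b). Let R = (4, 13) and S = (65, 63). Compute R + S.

(68, 59)

(4, 13) + (65, 63). λ = (63 - 13)/(65 - 4) ≡ 50/61 mod 73. 61⁻¹ ≡ 6 (mod 73), so λ ≡ 8.
  x = λ² - 4 - 65 = 64 - 69 ≡ 68; y = λ·(4 - 68) - 13 ≡ 59. → (68, 59)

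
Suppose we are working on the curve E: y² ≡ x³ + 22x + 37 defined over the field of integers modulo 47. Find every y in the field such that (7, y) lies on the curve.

8, 39

x³ + 22x + 37 = 534 ≡ 17 (mod 47).
Square roots of 17 mod 47: 8 and 39 (since 8² = 64 ≡ 17).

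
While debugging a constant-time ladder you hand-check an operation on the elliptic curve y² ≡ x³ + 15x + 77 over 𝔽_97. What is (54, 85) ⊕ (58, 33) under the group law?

(54, 85) + (58, 33). λ = (33 - 85)/(58 - 54) ≡ 45/4 mod 97. 4⁻¹ ≡ 73 (mod 97), so λ ≡ 84.
  x = λ² - 54 - 58 = 7056 - 112 ≡ 57; y = λ·(54 - 57) - 85 ≡ 51. → (57, 51)

(57, 51)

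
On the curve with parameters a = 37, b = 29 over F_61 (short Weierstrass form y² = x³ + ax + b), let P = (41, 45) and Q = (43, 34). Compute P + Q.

(53, 21)

(41, 45) + (43, 34). λ = (34 - 45)/(43 - 41) ≡ 50/2 mod 61. 2⁻¹ ≡ 31 (mod 61), so λ ≡ 25.
  x = λ² - 41 - 43 = 625 - 84 ≡ 53; y = λ·(41 - 53) - 45 ≡ 21. → (53, 21)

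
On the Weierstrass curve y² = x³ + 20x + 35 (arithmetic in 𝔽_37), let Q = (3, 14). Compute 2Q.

(3, 23)

tangent at (3, 14): λ = (3·3² + 20)/(2·14) ≡ 10/28. 28⁻¹ ≡ 4 (mod 37), so λ ≡ 10·4 ≡ 3.
  x = λ² - 3 - 3 = 9 - 6 ≡ 3; y = λ·(3 - 3) - 14 ≡ 23. → (3, 23)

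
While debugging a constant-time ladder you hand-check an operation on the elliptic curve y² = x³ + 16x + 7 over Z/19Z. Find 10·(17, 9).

Write Q = (17, 9).
Repeated addition: build up to 10Q.
2Q: tangent at (17, 9): λ = (3·17² + 16)/(2·9) ≡ 9/18. 18⁻¹ ≡ 18 (mod 19), so λ ≡ 9·18 ≡ 10.
  x = λ² - 17 - 17 = 100 - 34 ≡ 9; y = λ·(17 - 9) - 9 ≡ 14. → (9, 14)
3Q: (9, 14) + (17, 9). λ = (9 - 14)/(17 - 9) ≡ 14/8 mod 19. 8⁻¹ ≡ 12 (mod 19), so λ ≡ 16.
  x = λ² - 9 - 17 = 256 - 26 ≡ 2; y = λ·(9 - 2) - 14 ≡ 3. → (2, 3)
4Q: (2, 3) + (17, 9). λ = (9 - 3)/(17 - 2) ≡ 6/15 mod 19. 15⁻¹ ≡ 14 (mod 19) since 15·14 = 210 ≡ 1, so λ ≡ 8.
  x = λ² - 2 - 17 = 64 - 19 ≡ 7; y = λ·(2 - 7) - 3 ≡ 14. → (7, 14)
5Q: (7, 14) + (17, 9). λ = (9 - 14)/(17 - 7) ≡ 14/10 mod 19. 10⁻¹ ≡ 2 (mod 19), so λ ≡ 9.
  x = λ² - 7 - 17 = 81 - 24 ≡ 0; y = λ·(7 - 0) - 14 ≡ 11. → (0, 11)
6Q: (0, 11) + (17, 9). λ = (9 - 11)/(17 - 0) ≡ 17/17 mod 19. 17⁻¹ ≡ 9 (mod 19), so λ ≡ 1.
  x = λ² - 0 - 17 = 1 - 17 ≡ 3; y = λ·(0 - 3) - 11 ≡ 5. → (3, 5)
7Q: (3, 5) + (17, 9). λ = (9 - 5)/(17 - 3) ≡ 4/14 mod 19. 14⁻¹ ≡ 15 (mod 19), so λ ≡ 3.
  x = λ² - 3 - 17 = 9 - 20 ≡ 8; y = λ·(3 - 8) - 5 ≡ 18. → (8, 18)
8Q: (8, 18) + (17, 9). λ = (9 - 18)/(17 - 8) ≡ 10/9 mod 19. 9⁻¹ ≡ 17 (mod 19), so λ ≡ 18.
  x = λ² - 8 - 17 = 324 - 25 ≡ 14; y = λ·(8 - 14) - 18 ≡ 7. → (14, 7)
9Q: (14, 7) + (17, 9). λ = (9 - 7)/(17 - 14) ≡ 2/3 mod 19. 3⁻¹ ≡ 13 (mod 19) since 3·13 = 39 ≡ 1, so λ ≡ 7.
  x = λ² - 14 - 17 = 49 - 31 ≡ 18; y = λ·(14 - 18) - 7 ≡ 3. → (18, 3)
10Q: (18, 3) + (17, 9). λ = (9 - 3)/(17 - 18) ≡ 6/18 mod 19. 18⁻¹ ≡ 18 (mod 19), so λ ≡ 13.
  x = λ² - 18 - 17 = 169 - 35 ≡ 1; y = λ·(18 - 1) - 3 ≡ 9. → (1, 9)

(1, 9)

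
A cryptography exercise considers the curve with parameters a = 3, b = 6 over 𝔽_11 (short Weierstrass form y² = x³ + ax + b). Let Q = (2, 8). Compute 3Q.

Repeated addition: build up to 3Q.
2Q: tangent at (2, 8): λ = (3·2² + 3)/(2·8) ≡ 4/5. 5⁻¹ ≡ 9 (mod 11) since 5·9 = 45 ≡ 1, so λ ≡ 4·9 ≡ 3.
  x = λ² - 2 - 2 = 9 - 4 ≡ 5; y = λ·(2 - 5) - 8 ≡ 5. → (5, 5)
3Q: (5, 5) + (2, 8). λ = (8 - 5)/(2 - 5) ≡ 3/8 mod 11. 8⁻¹ ≡ 7 (mod 11), so λ ≡ 10.
  x = λ² - 5 - 2 = 100 - 7 ≡ 5; y = λ·(5 - 5) - 5 ≡ 6. → (5, 6)

(5, 6)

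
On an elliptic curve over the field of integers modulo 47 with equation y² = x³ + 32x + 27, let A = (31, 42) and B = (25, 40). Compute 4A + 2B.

(17, 28)

First 4A:
Double-and-add on 4 = (100)₂. Start with A = (31, 42) for the leading 1-bit.
double: tangent at (31, 42): λ = (3·31² + 32)/(2·42) ≡ 1/37. 37⁻¹ ≡ 14 (mod 47), so λ ≡ 1·14 ≡ 14.
  x = λ² - 31 - 31 = 196 - 62 ≡ 40; y = λ·(31 - 40) - 42 ≡ 20. → (40, 20)
double: tangent at (40, 20): λ = (3·40² + 32)/(2·20) ≡ 38/40. 40⁻¹ ≡ 20 (mod 47), so λ ≡ 38·20 ≡ 8.
  x = λ² - 40 - 40 = 64 - 80 ≡ 31; y = λ·(40 - 31) - 20 ≡ 5. → (31, 5)
4A = (31, 5).
Next 2B:
Repeated addition: build up to 2B.
2B: tangent at (25, 40): λ = (3·25² + 32)/(2·40) ≡ 27/33. 33⁻¹ ≡ 10 (mod 47), so λ ≡ 27·10 ≡ 35.
  x = λ² - 25 - 25 = 1225 - 50 ≡ 0; y = λ·(25 - 0) - 40 ≡ 36. → (0, 36)
2B = (0, 36).
Finally 4A + 2B:
(31, 5) + (0, 36). λ = (36 - 5)/(0 - 31) ≡ 31/16 mod 47. 16⁻¹ ≡ 3 (mod 47), so λ ≡ 46.
  x = λ² - 31 - 0 = 2116 - 31 ≡ 17; y = λ·(31 - 17) - 5 ≡ 28. → (17, 28)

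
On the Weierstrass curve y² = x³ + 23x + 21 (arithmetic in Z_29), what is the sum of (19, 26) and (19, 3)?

The two points share x = 19 and their y-coordinates satisfy 26 + 3 ≡ 0 (mod 29), so they are inverses. Their sum is O.

O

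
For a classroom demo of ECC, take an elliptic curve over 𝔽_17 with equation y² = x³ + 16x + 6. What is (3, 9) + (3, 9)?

(7, 6)

tangent at (3, 9): λ = (3·3² + 16)/(2·9) ≡ 9/1. 1⁻¹ ≡ 1 (mod 17) since 1·1 = 1 ≡ 1, so λ ≡ 9·1 ≡ 9.
  x = λ² - 3 - 3 = 81 - 6 ≡ 7; y = λ·(3 - 7) - 9 ≡ 6. → (7, 6)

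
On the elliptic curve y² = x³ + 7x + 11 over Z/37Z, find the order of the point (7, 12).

6

2P: tangent at (7, 12): λ = (3·7² + 7)/(2·12) ≡ 6/24. 24⁻¹ ≡ 17 (mod 37) since 24·17 = 408 ≡ 1, so λ ≡ 6·17 ≡ 28.
  x = λ² - 7 - 7 = 784 - 14 ≡ 30; y = λ·(7 - 30) - 12 ≡ 10. → (30, 10)
3P: (30, 10) + (7, 12). λ = (12 - 10)/(7 - 30) ≡ 2/14 mod 37. 14⁻¹ ≡ 8 (mod 37), so λ ≡ 16.
  x = λ² - 30 - 7 = 256 - 37 ≡ 34; y = λ·(30 - 34) - 10 ≡ 0. → (34, 0)
4P: (34, 0) + (7, 12). λ = (12 - 0)/(7 - 34) ≡ 12/10 mod 37. 10⁻¹ ≡ 26 (mod 37), so λ ≡ 16.
  x = λ² - 34 - 7 = 256 - 41 ≡ 30; y = λ·(34 - 30) - 0 ≡ 27. → (30, 27)
5P: (30, 27) + (7, 12). λ = (12 - 27)/(7 - 30) ≡ 22/14 mod 37. 14⁻¹ ≡ 8 (mod 37), so λ ≡ 28.
  x = λ² - 30 - 7 = 784 - 37 ≡ 7; y = λ·(30 - 7) - 27 ≡ 25. → (7, 25)
6P: (7, 25) + (7, 12): same x and y₁ ≡ -y₂, so the sum is ∞.
6P = ∞, so the order is 6.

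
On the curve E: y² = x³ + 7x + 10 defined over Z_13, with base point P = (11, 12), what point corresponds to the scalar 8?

(9, 3)

Double-and-add on 8 = (1000)₂. Start with P = (11, 12) for the leading 1-bit.
double: tangent at (11, 12): λ = (3·11² + 7)/(2·12) ≡ 6/11. 11⁻¹ ≡ 6 (mod 13) since 11·6 = 66 ≡ 1, so λ ≡ 6·6 ≡ 10.
  x = λ² - 11 - 11 = 100 - 22 ≡ 0; y = λ·(11 - 0) - 12 ≡ 7. → (0, 7)
double: tangent at (0, 7): λ = (3·0² + 7)/(2·7) ≡ 7/1. 1⁻¹ ≡ 1 (mod 13) since 1·1 = 1 ≡ 1, so λ ≡ 7·1 ≡ 7.
  x = λ² - 0 - 0 = 49 - 0 ≡ 10; y = λ·(0 - 10) - 7 ≡ 1. → (10, 1)
double: tangent at (10, 1): λ = (3·10² + 7)/(2·1) ≡ 8/2. 2⁻¹ ≡ 7 (mod 13), so λ ≡ 8·7 ≡ 4.
  x = λ² - 10 - 10 = 16 - 20 ≡ 9; y = λ·(10 - 9) - 1 ≡ 3. → (9, 3)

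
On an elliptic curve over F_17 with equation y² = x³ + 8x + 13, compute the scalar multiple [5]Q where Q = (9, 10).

Double-and-add on 5 = (101)₂. Start with Q = (9, 10) for the leading 1-bit.
double: tangent at (9, 10): λ = (3·9² + 8)/(2·10) ≡ 13/3. 3⁻¹ ≡ 6 (mod 17) since 3·6 = 18 ≡ 1, so λ ≡ 13·6 ≡ 10.
  x = λ² - 9 - 9 = 100 - 18 ≡ 14; y = λ·(9 - 14) - 10 ≡ 8. → (14, 8)
double: tangent at (14, 8): λ = (3·14² + 8)/(2·8) ≡ 1/16. 16⁻¹ ≡ 16 (mod 17), so λ ≡ 1·16 ≡ 16.
  x = λ² - 14 - 14 = 256 - 28 ≡ 7; y = λ·(14 - 7) - 8 ≡ 2. → (7, 2)
add Q: (7, 2) + (9, 10). λ = (10 - 2)/(9 - 7) ≡ 8/2 mod 17. 2⁻¹ ≡ 9 (mod 17), so λ ≡ 4.
  x = λ² - 7 - 9 = 16 - 16 ≡ 0; y = λ·(7 - 0) - 2 ≡ 9. → (0, 9)

(0, 9)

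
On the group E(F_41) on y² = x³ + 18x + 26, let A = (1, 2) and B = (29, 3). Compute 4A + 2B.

(12, 17)

First 4A:
Double-and-add on 4 = (100)₂. Start with A = (1, 2) for the leading 1-bit.
double: tangent at (1, 2): λ = (3·1² + 18)/(2·2) ≡ 21/4. 4⁻¹ ≡ 31 (mod 41), so λ ≡ 21·31 ≡ 36.
  x = λ² - 1 - 1 = 1296 - 2 ≡ 23; y = λ·(1 - 23) - 2 ≡ 26. → (23, 26)
double: tangent at (23, 26): λ = (3·23² + 18)/(2·26) ≡ 6/11. 11⁻¹ ≡ 15 (mod 41) since 11·15 = 165 ≡ 1, so λ ≡ 6·15 ≡ 8.
  x = λ² - 23 - 23 = 64 - 46 ≡ 18; y = λ·(23 - 18) - 26 ≡ 14. → (18, 14)
4A = (18, 14).
Next 2B:
Repeated addition: build up to 2B.
2B: tangent at (29, 3): λ = (3·29² + 18)/(2·3) ≡ 40/6. 6⁻¹ ≡ 7 (mod 41), so λ ≡ 40·7 ≡ 34.
  x = λ² - 29 - 29 = 1156 - 58 ≡ 32; y = λ·(29 - 32) - 3 ≡ 18. → (32, 18)
2B = (32, 18).
Finally 4A + 2B:
(18, 14) + (32, 18). λ = (18 - 14)/(32 - 18) ≡ 4/14 mod 41. 14⁻¹ ≡ 3 (mod 41), so λ ≡ 12.
  x = λ² - 18 - 32 = 144 - 50 ≡ 12; y = λ·(18 - 12) - 14 ≡ 17. → (12, 17)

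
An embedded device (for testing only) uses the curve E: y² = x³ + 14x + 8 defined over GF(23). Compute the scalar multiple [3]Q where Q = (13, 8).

(19, 7)

Repeated addition: build up to 3Q.
2Q: tangent at (13, 8): λ = (3·13² + 14)/(2·8) ≡ 15/16. 16⁻¹ ≡ 13 (mod 23), so λ ≡ 15·13 ≡ 11.
  x = λ² - 13 - 13 = 121 - 26 ≡ 3; y = λ·(13 - 3) - 8 ≡ 10. → (3, 10)
3Q: (3, 10) + (13, 8). λ = (8 - 10)/(13 - 3) ≡ 21/10 mod 23. 10⁻¹ ≡ 7 (mod 23), so λ ≡ 9.
  x = λ² - 3 - 13 = 81 - 16 ≡ 19; y = λ·(3 - 19) - 10 ≡ 7. → (19, 7)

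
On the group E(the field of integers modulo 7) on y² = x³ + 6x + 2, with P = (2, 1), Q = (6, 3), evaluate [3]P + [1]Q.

First 3P:
Repeated addition: build up to 3P.
2P: tangent at (2, 1): λ = (3·2² + 6)/(2·1) ≡ 4/2. 2⁻¹ ≡ 4 (mod 7), so λ ≡ 4·4 ≡ 2.
  x = λ² - 2 - 2 = 4 - 4 ≡ 0; y = λ·(2 - 0) - 1 ≡ 3. → (0, 3)
3P: (0, 3) + (2, 1). λ = (1 - 3)/(2 - 0) ≡ 5/2 mod 7. 2⁻¹ ≡ 4 (mod 7), so λ ≡ 6.
  x = λ² - 0 - 2 = 36 - 2 ≡ 6; y = λ·(0 - 6) - 3 ≡ 3. → (6, 3)
3P = (6, 3).
Finally 3P + Q:
tangent at (6, 3): λ = (3·6² + 6)/(2·3) ≡ 2/6. 6⁻¹ ≡ 6 (mod 7), so λ ≡ 2·6 ≡ 5.
  x = λ² - 6 - 6 = 25 - 12 ≡ 6; y = λ·(6 - 6) - 3 ≡ 4. → (6, 4)

(6, 4)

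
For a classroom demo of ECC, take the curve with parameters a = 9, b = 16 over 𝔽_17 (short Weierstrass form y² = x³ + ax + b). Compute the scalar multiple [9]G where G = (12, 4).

Repeated addition: build up to 9G.
2G: tangent at (12, 4): λ = (3·12² + 9)/(2·4) ≡ 16/8. 8⁻¹ ≡ 15 (mod 17), so λ ≡ 16·15 ≡ 2.
  x = λ² - 12 - 12 = 4 - 24 ≡ 14; y = λ·(12 - 14) - 4 ≡ 9. → (14, 9)
3G: (14, 9) + (12, 4). λ = (4 - 9)/(12 - 14) ≡ 12/15 mod 17. 15⁻¹ ≡ 8 (mod 17), so λ ≡ 11.
  x = λ² - 14 - 12 = 121 - 26 ≡ 10; y = λ·(14 - 10) - 9 ≡ 1. → (10, 1)
4G: (10, 1) + (12, 4). λ = (4 - 1)/(12 - 10) ≡ 3/2 mod 17. 2⁻¹ ≡ 9 (mod 17), so λ ≡ 10.
  x = λ² - 10 - 12 = 100 - 22 ≡ 10; y = λ·(10 - 10) - 1 ≡ 16. → (10, 16)
5G: (10, 16) + (12, 4). λ = (4 - 16)/(12 - 10) ≡ 5/2 mod 17. 2⁻¹ ≡ 9 (mod 17) since 2·9 = 18 ≡ 1, so λ ≡ 11.
  x = λ² - 10 - 12 = 121 - 22 ≡ 14; y = λ·(10 - 14) - 16 ≡ 8. → (14, 8)
6G: (14, 8) + (12, 4). λ = (4 - 8)/(12 - 14) ≡ 13/15 mod 17. 15⁻¹ ≡ 8 (mod 17) since 15·8 = 120 ≡ 1, so λ ≡ 2.
  x = λ² - 14 - 12 = 4 - 26 ≡ 12; y = λ·(14 - 12) - 8 ≡ 13. → (12, 13)
7G: (12, 13) + (12, 4): same x and y₁ ≡ -y₂, so the sum is ∞.
8G: ∞ + (12, 4) = (12, 4) (identity).
9G: tangent at (12, 4): λ = (3·12² + 9)/(2·4) ≡ 16/8. 8⁻¹ ≡ 15 (mod 17) since 8·15 = 120 ≡ 1, so λ ≡ 16·15 ≡ 2.
  x = λ² - 12 - 12 = 4 - 24 ≡ 14; y = λ·(12 - 14) - 4 ≡ 9. → (14, 9)

(14, 9)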